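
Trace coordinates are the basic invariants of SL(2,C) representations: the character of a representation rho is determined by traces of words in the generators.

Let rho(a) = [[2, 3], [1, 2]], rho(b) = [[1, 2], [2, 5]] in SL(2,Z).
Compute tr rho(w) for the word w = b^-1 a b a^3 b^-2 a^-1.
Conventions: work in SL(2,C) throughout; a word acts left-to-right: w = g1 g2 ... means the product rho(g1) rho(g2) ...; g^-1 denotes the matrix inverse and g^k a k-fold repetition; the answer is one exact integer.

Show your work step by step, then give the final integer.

57636

rho(b^-1) = [[5, -2], [-2, 1]]
... * rho(a) = [[2, 3], [1, 2]]  ->  [[8, 11], [-3, -4]]
... * rho(b) = [[1, 2], [2, 5]]  ->  [[30, 71], [-11, -26]]
... * rho(a) = [[2, 3], [1, 2]]  ->  [[131, 232], [-48, -85]]
... * rho(a) = [[2, 3], [1, 2]]  ->  [[494, 857], [-181, -314]]
... * rho(a) = [[2, 3], [1, 2]]  ->  [[1845, 3196], [-676, -1171]]
... * rho(b^-1) = [[5, -2], [-2, 1]]  ->  [[2833, -494], [-1038, 181]]
... * rho(b^-1) = [[5, -2], [-2, 1]]  ->  [[15153, -6160], [-5552, 2257]]
... * rho(a^-1) = [[2, -3], [-1, 2]]  ->  [[36466, -57779], [-13361, 21170]]
tr = 36466 + 21170 = 57636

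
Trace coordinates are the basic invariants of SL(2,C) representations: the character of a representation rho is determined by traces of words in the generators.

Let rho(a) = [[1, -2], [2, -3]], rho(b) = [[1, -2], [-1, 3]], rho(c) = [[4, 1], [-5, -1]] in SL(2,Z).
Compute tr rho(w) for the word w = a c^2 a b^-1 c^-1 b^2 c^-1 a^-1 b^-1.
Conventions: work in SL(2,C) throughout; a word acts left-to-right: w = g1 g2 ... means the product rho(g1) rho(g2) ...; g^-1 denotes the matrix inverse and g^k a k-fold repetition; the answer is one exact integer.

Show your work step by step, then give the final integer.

20579

rho(a) = [[1, -2], [2, -3]]
... * rho(c) = [[4, 1], [-5, -1]]  ->  [[14, 3], [23, 5]]
... * rho(c) = [[4, 1], [-5, -1]]  ->  [[41, 11], [67, 18]]
... * rho(a) = [[1, -2], [2, -3]]  ->  [[63, -115], [103, -188]]
... * rho(b^-1) = [[3, 2], [1, 1]]  ->  [[74, 11], [121, 18]]
... * rho(c^-1) = [[-1, -1], [5, 4]]  ->  [[-19, -30], [-31, -49]]
... * rho(b) = [[1, -2], [-1, 3]]  ->  [[11, -52], [18, -85]]
... * rho(b) = [[1, -2], [-1, 3]]  ->  [[63, -178], [103, -291]]
... * rho(c^-1) = [[-1, -1], [5, 4]]  ->  [[-953, -775], [-1558, -1267]]
... * rho(a^-1) = [[-3, 2], [-2, 1]]  ->  [[4409, -2681], [7208, -4383]]
... * rho(b^-1) = [[3, 2], [1, 1]]  ->  [[10546, 6137], [17241, 10033]]
tr = 10546 + 10033 = 20579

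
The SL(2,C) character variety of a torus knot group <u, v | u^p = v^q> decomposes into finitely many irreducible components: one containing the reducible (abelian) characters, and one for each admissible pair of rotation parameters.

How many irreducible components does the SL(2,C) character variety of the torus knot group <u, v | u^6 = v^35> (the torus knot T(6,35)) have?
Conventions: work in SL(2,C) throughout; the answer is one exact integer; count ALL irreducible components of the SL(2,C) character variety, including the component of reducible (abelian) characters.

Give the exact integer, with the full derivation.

86

Gamma = < u, v | u^6 = v^35 > (torus knot T(6,35)); the central element u^6 = v^35 acts as +I or -I in any irreducible SL(2,C) representation.
So on each irreducible component the traces are pinned: tr(u) = 2*cos(pi*alpha/6) with 1 <= alpha <= 5, tr(v) = 2*cos(pi*beta/35) with 1 <= beta <= 34.
The two central values (-1)^alpha I and (-1)^beta I must be the same matrix, so alpha and beta share a parity.
Enumerate parity-matched pairs: 3*17 odd-odd plus 2*17 even-even gives 85.
components with irreducible characters: 85; plus the single component of reducible (abelian) characters: total 86.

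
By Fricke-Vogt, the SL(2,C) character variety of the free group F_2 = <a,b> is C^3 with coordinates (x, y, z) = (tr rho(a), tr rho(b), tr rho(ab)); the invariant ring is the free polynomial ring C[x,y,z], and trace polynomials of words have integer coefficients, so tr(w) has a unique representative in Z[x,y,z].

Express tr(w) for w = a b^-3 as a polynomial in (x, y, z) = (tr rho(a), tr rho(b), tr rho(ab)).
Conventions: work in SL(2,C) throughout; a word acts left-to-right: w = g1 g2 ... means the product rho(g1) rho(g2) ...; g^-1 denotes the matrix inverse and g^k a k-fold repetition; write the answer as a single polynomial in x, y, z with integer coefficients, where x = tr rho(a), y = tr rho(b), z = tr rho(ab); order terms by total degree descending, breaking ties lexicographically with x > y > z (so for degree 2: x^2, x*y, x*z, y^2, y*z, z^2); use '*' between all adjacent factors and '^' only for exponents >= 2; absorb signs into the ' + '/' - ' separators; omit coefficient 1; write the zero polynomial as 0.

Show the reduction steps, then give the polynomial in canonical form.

use: tr(b^-1 a) = tr(a)*tr(b) - tr(a b) = x*y - z
use: tr(b^-1 a b^-1) = tr(b^-1 a)*tr(b) - tr(b^-1 a b) = x*y^2 - y*z - x
tr(a b^-3) = tr(b^-1 a b^-1)*tr(b) - tr(b^-1 a) = x*y^3 - y^2*z - 2*x*y + z

x*y^3 - y^2*z - 2*x*y + z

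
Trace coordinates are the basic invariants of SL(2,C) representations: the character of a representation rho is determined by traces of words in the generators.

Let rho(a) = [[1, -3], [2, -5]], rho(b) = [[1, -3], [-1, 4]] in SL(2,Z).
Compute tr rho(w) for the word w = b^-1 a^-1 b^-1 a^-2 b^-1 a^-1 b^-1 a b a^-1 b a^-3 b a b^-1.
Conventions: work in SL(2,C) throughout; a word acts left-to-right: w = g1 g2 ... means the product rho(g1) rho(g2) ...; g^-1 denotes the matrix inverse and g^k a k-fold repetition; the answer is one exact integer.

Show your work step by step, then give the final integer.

rho(b^-1) = [[4, 3], [1, 1]]
... * rho(a^-1) = [[-5, 3], [-2, 1]]  ->  [[-26, 15], [-7, 4]]
... * rho(b^-1) = [[4, 3], [1, 1]]  ->  [[-89, -63], [-24, -17]]
... * rho(a^-1) = [[-5, 3], [-2, 1]]  ->  [[571, -330], [154, -89]]
... * rho(a^-1) = [[-5, 3], [-2, 1]]  ->  [[-2195, 1383], [-592, 373]]
... * rho(b^-1) = [[4, 3], [1, 1]]  ->  [[-7397, -5202], [-1995, -1403]]
... * rho(a^-1) = [[-5, 3], [-2, 1]]  ->  [[47389, -27393], [12781, -7388]]
... * rho(b^-1) = [[4, 3], [1, 1]]  ->  [[162163, 114774], [43736, 30955]]
... * rho(a) = [[1, -3], [2, -5]]  ->  [[391711, -1060359], [105646, -285983]]
... * rho(b) = [[1, -3], [-1, 4]]  ->  [[1452070, -5416569], [391629, -1460870]]
... * rho(a^-1) = [[-5, 3], [-2, 1]]  ->  [[3572788, -1060359], [963595, -285983]]
... * rho(b) = [[1, -3], [-1, 4]]  ->  [[4633147, -14959800], [1249578, -4034717]]
... * rho(a^-1) = [[-5, 3], [-2, 1]]  ->  [[6753865, -1060359], [1821544, -285983]]
... * rho(a^-1) = [[-5, 3], [-2, 1]]  ->  [[-31648607, 19201236], [-8535754, 5178649]]
... * rho(a^-1) = [[-5, 3], [-2, 1]]  ->  [[119840563, -75744585], [32321472, -20428613]]
... * rho(b) = [[1, -3], [-1, 4]]  ->  [[195585148, -662500029], [52750085, -178678868]]
... * rho(a) = [[1, -3], [2, -5]]  ->  [[-1129414910, 2725744701], [-304607651, 735144085]]
... * rho(b^-1) = [[4, 3], [1, 1]]  ->  [[-1791914939, -662500029], [-483286519, -178678868]]
tr = -1791914939 + -178678868 = -1970593807

-1970593807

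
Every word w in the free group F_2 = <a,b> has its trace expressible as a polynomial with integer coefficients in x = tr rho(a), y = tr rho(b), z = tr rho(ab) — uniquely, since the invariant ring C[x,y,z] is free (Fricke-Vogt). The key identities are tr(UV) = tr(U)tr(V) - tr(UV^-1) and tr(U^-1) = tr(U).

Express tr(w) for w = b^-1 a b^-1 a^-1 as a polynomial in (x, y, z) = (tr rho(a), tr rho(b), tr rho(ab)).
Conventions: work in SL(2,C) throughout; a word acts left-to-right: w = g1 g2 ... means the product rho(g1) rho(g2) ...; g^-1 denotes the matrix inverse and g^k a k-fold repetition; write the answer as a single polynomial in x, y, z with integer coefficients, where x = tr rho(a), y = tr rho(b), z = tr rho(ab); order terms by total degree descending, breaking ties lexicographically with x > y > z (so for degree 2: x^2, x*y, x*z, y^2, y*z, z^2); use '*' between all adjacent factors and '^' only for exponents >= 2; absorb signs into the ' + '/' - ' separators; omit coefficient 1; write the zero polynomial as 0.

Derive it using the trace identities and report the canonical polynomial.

trace(b^-1 a) = trace(a) trace(b) - trace(a b) = x*y - z
trace(b^-1 a b^-1) = trace(b^-1 a) trace(b) - trace(b^-1 a b) = x*y^2 - y*z - x
trace(a^2) = trace(a) trace(a) - trace(1) = x^2 - 2
trace(a^2 b) = trace(a) trace(b a) - trace(b) = x*z - y
trace(a b^-1 a) = trace(a^2) trace(b) - trace(a^2 b) = x^2*y - x*z - y
trace(a b a b) = trace(b a) trace(b a) - trace(1)   [split at repeated b] = z^2 - 2
trace(a b^-1 a b) = trace(a b a) trace(b) - trace(a b a b) = x*y*z - y^2 - z^2 + 2
trace(b^-1 a b^-1 a) = trace(a b^-1 a) trace(b) - trace(a b^-1 a b) = x^2*y^2 - 2*x*y*z + z^2 - 2
trace(b^-1 a b^-1 a^-1) = trace(b^-1 a b^-1) trace(a) - trace(b^-1 a b^-1 a) = x*y*z - x^2 - z^2 + 2

x*y*z - x^2 - z^2 + 2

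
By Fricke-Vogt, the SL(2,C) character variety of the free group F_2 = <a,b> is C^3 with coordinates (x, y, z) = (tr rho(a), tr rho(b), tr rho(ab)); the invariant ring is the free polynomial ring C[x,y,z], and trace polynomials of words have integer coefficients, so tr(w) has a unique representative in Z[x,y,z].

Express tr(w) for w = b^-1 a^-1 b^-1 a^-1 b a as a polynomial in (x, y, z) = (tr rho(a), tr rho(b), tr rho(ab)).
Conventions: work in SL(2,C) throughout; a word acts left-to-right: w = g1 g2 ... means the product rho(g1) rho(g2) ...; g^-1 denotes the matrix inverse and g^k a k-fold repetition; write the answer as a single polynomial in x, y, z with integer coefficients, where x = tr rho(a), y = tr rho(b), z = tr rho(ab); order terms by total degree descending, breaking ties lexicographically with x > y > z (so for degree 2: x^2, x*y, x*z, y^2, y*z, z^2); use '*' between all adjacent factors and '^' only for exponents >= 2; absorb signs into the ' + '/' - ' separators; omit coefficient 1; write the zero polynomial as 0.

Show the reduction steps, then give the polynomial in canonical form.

trace(a b a) = trace(a) trace(b a) - trace(b)   [square of a] = x*z - y
and trace(a b a b) = trace(a b) trace(a b) - trace(1)   [split at a repeated a] = z^2 - 2
trace(b a b^-1 a) = trace(a b a) trace(b) - trace(a b a b)   [inverse elimination on b] = x*y*z - y^2 - z^2 + 2
trace(b^-1 a^-1 b a) = trace(b a b^-1) trace(a) - trace(b a b^-1 a)   [inverse elimination on a] = -x*y*z + x^2 + y^2 + z^2 - 2
trace(b^-1 a^-1 b a b^-1) = trace(b^-1 a^-1 b a) trace(b) - trace(b^-1 a^-1 b a b)   [inverse elimination on b] = -x*y^2*z + x^2*y + y^3 + y*z^2 - 3*y
and trace(a^2) = trace(a) trace(a) - trace(1)   [square of a] = x^2 - 2
and trace(a b^2 a) = trace(b) trace(a^2 b) - trace(a^2)   [square of b] = x*y*z - x^2 - y^2 + 2
trace(a b^2 a b) = trace(b) trace(a b a b) - trace(a b a)   [square of b] = y*z^2 - x*z - y
next, trace(b a b^-1 a b) = trace(a b^2 a) trace(b) - trace(a b^2 a b)   [inverse elimination on b] = x*y^2*z - x^2*y - y^3 - y*z^2 + x*z + 3*y
trace(b a b) = trace(b) trace(a b) - trace(a)   [square of b] = y*z - x
next, trace(a b a b a) = trace(a) trace(b a b a) - trace(b a b)   [square of a] = x*z^2 - y*z - x
next, trace(a b a b a b) = trace(b a b a) trace(b a) - trace(a b)   [split at a repeated b] = z^3 - 3*z
trace(b a b^-1 a b a) = trace(a b a b a) trace(b) - trace(a b a b a b)   [inverse elimination on b] = x*y*z^2 - y^2*z - z^3 - x*y + 3*z
trace(a^-1 b a b^-1 a b) = trace(b a b^-1 a b) trace(a) - trace(b a b^-1 a b a)   [inverse elimination on a] = x^2*y^2*z - x^3*y - x*y^3 - 2*x*y*z^2 + x^2*z + y^2*z + z^3 + 4*x*y - 3*z
and trace(b^-1 a^-1 b a b^-1 a) = trace(a^-1 b a b^-1 a) trace(b) - trace(a^-1 b a b^-1 a b)   [inverse elimination on b] = -x^2*y^2*z + x^3*y + x*y^3 + 2*x*y*z^2 - x^2*z - y^2*z - z^3 - 3*x*y + 3*z
trace(b^-1 a^-1 b^-1 a^-1 b a) = trace(b^-1 a^-1 b a b^-1) trace(a) - trace(b^-1 a^-1 b a b^-1 a)   [inverse elimination on a] = -x*y*z^2 + x^2*z + y^2*z + z^3 - 3*z

-x*y*z^2 + x^2*z + y^2*z + z^3 - 3*z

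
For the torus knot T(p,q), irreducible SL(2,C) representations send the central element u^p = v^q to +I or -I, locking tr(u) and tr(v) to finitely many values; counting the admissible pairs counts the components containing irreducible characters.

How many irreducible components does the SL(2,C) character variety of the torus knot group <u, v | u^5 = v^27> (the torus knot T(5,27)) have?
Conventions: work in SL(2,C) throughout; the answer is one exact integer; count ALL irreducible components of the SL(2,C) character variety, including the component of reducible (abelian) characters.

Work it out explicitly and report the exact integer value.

53

In the torus knot group T(5,27), u^5 = v^27 is central, so an irreducible representation sends it to +I or -I (Schur).
So on each irreducible component the traces are pinned: tr(u) = 2*cos(pi*alpha/5) with 1 <= alpha <= 4, tr(v) = 2*cos(pi*beta/27) with 1 <= beta <= 26.
The two central values (-1)^alpha I and (-1)^beta I must be the same matrix, so alpha and beta share a parity.
count pairs: odd alpha (2 choices) x odd beta (13), plus even alpha (2) x even beta (13): 2*13 + 2*13 = 52.
That is 52 components of irreducible characters, and with the reducible (abelian) component the total is 53.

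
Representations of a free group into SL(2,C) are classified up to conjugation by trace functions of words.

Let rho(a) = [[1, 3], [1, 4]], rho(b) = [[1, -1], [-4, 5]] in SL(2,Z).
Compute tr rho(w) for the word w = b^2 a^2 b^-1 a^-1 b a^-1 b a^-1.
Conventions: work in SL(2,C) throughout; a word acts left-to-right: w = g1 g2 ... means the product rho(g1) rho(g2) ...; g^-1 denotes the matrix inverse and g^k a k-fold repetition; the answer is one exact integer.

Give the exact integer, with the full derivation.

-1720952

rho(b) = [[1, -1], [-4, 5]]
... * rho(b) = [[1, -1], [-4, 5]]  ->  [[5, -6], [-24, 29]]
... * rho(a) = [[1, 3], [1, 4]]  ->  [[-1, -9], [5, 44]]
... * rho(a) = [[1, 3], [1, 4]]  ->  [[-10, -39], [49, 191]]
... * rho(b^-1) = [[5, 1], [4, 1]]  ->  [[-206, -49], [1009, 240]]
... * rho(a^-1) = [[4, -3], [-1, 1]]  ->  [[-775, 569], [3796, -2787]]
... * rho(b) = [[1, -1], [-4, 5]]  ->  [[-3051, 3620], [14944, -17731]]
... * rho(a^-1) = [[4, -3], [-1, 1]]  ->  [[-15824, 12773], [77507, -62563]]
... * rho(b) = [[1, -1], [-4, 5]]  ->  [[-66916, 79689], [327759, -390322]]
... * rho(a^-1) = [[4, -3], [-1, 1]]  ->  [[-347353, 280437], [1701358, -1373599]]
tr = -347353 + -1373599 = -1720952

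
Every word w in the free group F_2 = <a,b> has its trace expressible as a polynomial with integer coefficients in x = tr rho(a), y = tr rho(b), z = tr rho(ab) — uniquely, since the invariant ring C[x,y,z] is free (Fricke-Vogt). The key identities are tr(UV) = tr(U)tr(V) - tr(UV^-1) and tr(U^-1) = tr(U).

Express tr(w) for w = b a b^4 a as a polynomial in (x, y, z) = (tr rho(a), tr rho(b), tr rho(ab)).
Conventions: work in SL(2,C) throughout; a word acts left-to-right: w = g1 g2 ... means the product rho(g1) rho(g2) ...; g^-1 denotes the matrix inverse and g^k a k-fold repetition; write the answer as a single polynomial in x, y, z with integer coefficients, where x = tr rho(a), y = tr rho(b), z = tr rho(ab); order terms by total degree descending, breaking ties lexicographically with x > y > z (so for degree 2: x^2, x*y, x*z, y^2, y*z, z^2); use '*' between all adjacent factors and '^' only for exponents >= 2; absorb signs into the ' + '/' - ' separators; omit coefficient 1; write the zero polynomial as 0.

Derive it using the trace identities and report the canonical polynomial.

trace(a b a b) = trace(a b) * trace(a b) - trace(1) = z^2 - 2
trace(a b a) = trace(a) * trace(b a) - trace(b) = x*z - y
next, trace(a b a b^2) = trace(b) * trace(a b a b) - trace(a b a) = y*z^2 - x*z - y
and trace(a b a b^3) = trace(b) * trace(a b a b^2) - trace(a b a b) = y^2*z^2 - x*y*z - y^2 - z^2 + 2
trace(b a b^4 a) = trace(b) * trace(a b a b^3) - trace(a b a b^2) = y^3*z^2 - x*y^2*z - y^3 - 2*y*z^2 + x*z + 3*y

y^3*z^2 - x*y^2*z - y^3 - 2*y*z^2 + x*z + 3*y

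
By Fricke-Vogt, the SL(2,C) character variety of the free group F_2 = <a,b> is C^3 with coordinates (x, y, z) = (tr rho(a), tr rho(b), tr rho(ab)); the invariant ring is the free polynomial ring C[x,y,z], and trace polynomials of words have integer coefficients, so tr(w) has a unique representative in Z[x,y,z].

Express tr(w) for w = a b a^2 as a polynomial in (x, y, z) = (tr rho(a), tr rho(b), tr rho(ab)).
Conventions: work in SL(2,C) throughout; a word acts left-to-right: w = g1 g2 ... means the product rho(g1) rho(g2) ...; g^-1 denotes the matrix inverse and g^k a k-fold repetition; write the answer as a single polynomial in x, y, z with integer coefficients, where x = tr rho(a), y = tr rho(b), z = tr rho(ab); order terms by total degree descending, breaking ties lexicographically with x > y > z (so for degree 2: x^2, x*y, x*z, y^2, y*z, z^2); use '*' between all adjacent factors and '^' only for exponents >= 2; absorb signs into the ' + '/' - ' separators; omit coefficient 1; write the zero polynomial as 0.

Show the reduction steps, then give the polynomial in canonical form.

x^2*z - x*y - z

use: trace(a b a) = trace(a)*trace(b a) - trace(b)  (reduce the a square) = x*z - y
apply: trace(a b a^2) = trace(a)*trace(a b a) - trace(a b)  (reduce the a square) = x^2*z - x*y - z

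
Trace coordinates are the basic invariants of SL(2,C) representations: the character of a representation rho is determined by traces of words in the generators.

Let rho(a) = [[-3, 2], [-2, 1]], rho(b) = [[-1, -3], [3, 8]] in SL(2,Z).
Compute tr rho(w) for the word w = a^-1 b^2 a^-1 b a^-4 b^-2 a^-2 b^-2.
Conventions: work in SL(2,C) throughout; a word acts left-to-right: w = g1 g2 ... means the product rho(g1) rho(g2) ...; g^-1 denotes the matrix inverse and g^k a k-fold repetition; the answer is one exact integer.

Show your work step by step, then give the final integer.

rho(a^-1) = [[1, -2], [2, -3]]
... * rho(b) = [[-1, -3], [3, 8]]  ->  [[-7, -19], [-11, -30]]
... * rho(b) = [[-1, -3], [3, 8]]  ->  [[-50, -131], [-79, -207]]
... * rho(a^-1) = [[1, -2], [2, -3]]  ->  [[-312, 493], [-493, 779]]
... * rho(b) = [[-1, -3], [3, 8]]  ->  [[1791, 4880], [2830, 7711]]
... * rho(a^-1) = [[1, -2], [2, -3]]  ->  [[11551, -18222], [18252, -28793]]
... * rho(a^-1) = [[1, -2], [2, -3]]  ->  [[-24893, 31564], [-39334, 49875]]
... * rho(a^-1) = [[1, -2], [2, -3]]  ->  [[38235, -44906], [60416, -70957]]
... * rho(a^-1) = [[1, -2], [2, -3]]  ->  [[-51577, 58248], [-81498, 92039]]
... * rho(b^-1) = [[8, 3], [-3, -1]]  ->  [[-587360, -212979], [-928101, -336533]]
... * rho(b^-1) = [[8, 3], [-3, -1]]  ->  [[-4059943, -1549101], [-6415209, -2447770]]
... * rho(a^-1) = [[1, -2], [2, -3]]  ->  [[-7158145, 12767189], [-11310749, 20173728]]
... * rho(a^-1) = [[1, -2], [2, -3]]  ->  [[18376233, -23985277], [29036707, -37899686]]
... * rho(b^-1) = [[8, 3], [-3, -1]]  ->  [[218965695, 79113976], [345992714, 125009807]]
... * rho(b^-1) = [[8, 3], [-3, -1]]  ->  [[1514383632, 577783109], [2392912291, 912968335]]
tr = 1514383632 + 912968335 = 2427351967

2427351967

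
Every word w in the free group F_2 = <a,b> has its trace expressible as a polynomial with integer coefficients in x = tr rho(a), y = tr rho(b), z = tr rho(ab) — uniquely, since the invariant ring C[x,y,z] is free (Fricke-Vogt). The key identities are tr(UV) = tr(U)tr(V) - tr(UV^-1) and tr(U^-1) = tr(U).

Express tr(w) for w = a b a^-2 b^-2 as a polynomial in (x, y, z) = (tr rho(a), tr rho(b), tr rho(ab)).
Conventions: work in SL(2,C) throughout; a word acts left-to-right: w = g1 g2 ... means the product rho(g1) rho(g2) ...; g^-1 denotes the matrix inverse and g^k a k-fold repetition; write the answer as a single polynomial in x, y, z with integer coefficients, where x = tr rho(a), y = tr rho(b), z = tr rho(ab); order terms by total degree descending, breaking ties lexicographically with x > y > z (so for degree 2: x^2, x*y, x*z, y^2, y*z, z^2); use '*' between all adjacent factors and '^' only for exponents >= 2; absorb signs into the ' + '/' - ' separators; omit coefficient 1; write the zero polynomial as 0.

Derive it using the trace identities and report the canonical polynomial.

use: trace(a b a) = trace(a) * trace(b a) - trace(b)   [square of a] = x*z - y
use: trace(a b a b) = trace(b a) * trace(b a) - trace(1)   [split at a repeated b] = z^2 - 2
use: trace(b^-1 a b a) = trace(a b a) * trace(b) - trace(a b a b)   [inverse elimination on b] = x*y*z - y^2 - z^2 + 2
apply: trace(b^-1 a b a^-1) = trace(b^-1 a b) * trace(a) - trace(b^-1 a b a)   [inverse elimination on a] = -x*y*z + x^2 + y^2 + z^2 - 2
trace(b^-2 a b a^-1) = trace(b^-1 a b a^-1) * trace(b) - trace(b^-1 a b a^-1 b)   [inverse elimination on b] = -x*y^2*z + x^2*y + y^3 + y*z^2 - 3*y
use: trace(b^-1 a) = trace(a) * trace(b) - trace(a b)   [inverse elimination on b] = x*y - z
apply: trace(a b a^-2 b^-2) = trace(b^-2 a b a^-1) * trace(a) - trace(b^-2 a b)   [inverse elimination on a] = -x^2*y^2*z + x^3*y + x*y^3 + x*y*z^2 - 4*x*y + z

-x^2*y^2*z + x^3*y + x*y^3 + x*y*z^2 - 4*x*y + z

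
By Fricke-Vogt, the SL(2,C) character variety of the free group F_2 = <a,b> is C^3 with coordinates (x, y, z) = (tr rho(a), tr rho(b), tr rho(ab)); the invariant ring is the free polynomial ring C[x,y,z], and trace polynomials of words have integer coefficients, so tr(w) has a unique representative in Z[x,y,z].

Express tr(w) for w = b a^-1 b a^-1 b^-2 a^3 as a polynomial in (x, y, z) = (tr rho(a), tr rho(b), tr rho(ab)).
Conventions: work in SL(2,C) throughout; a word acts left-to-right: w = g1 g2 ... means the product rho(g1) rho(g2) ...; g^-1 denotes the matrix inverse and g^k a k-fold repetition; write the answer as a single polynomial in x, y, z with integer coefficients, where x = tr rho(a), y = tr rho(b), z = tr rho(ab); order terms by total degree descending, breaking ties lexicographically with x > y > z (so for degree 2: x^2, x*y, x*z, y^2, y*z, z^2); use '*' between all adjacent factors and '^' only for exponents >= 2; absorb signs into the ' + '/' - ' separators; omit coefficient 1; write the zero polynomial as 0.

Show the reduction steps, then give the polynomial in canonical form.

-x^4*y^3*z + x^5*y^2 + x^3*y^4 + 2*x^3*y^2*z^2 - x^4*y*z - x^2*y*z^3 - 5*x^3*y^2 - x*y^4 - 2*x*y^2*z^2 + 4*x^2*y*z + y^3*z + y*z^3 + x^3 + 5*x*y^2 + x*z^2 - 4*y*z - 3*x

trace(b^2 a) = trace(b) trace(a b) - trace(a) = y*z - x
and trace(b^2) = trace(b) trace(b) - trace(1) = y^2 - 2
trace(a^2 b^2) = trace(a) trace(b^2 a) - trace(b^2) = x*y*z - x^2 - y^2 + 2
trace(a^3 b^2) = trace(a) trace(b^2 a^2) - trace(b^2 a) = x^2*y*z - x^3 - x*y^2 - y*z + 3*x
and trace(b a^2) = trace(a) trace(b a) - trace(b) = x*z - y
and trace(a^3 b) = trace(a) trace(b a^2) - trace(b a) = x^2*z - x*y - z
trace(b a^3 b^2) = trace(b) trace(a^3 b^2) - trace(a^3 b) = x^2*y^2*z - x^3*y - x*y^3 - x^2*z - y^2*z + 4*x*y + z
next, trace(b a b a) = trace(a b) trace(a b) - trace(1)   [split at repeated a] = z^2 - 2
trace(b a b a^2) = trace(a) trace(b a b a) - trace(b a b) = x*z^2 - y*z - x
and trace(a b a^3 b) = trace(a) trace(b a b a^2) - trace(b a b a) = x^2*z^2 - x*y*z - x^2 - z^2 + 2
next, trace(a b a^3) = trace(a) trace(a b a^2) - trace(a b a) = x^3*z - x^2*y - 2*x*z + y
trace(b a^3 b^2 a) = trace(b) trace(a b a^3 b) - trace(a b a^3) = x^2*y*z^2 - x^3*z - x*y^2*z - y*z^2 + 2*x*z + y
next, trace(a^3 b^2 a^-1 b) = trace(b a^3 b^2) trace(a) - trace(b a^3 b^2 a) = x^3*y^2*z - x^4*y - x^2*y^3 - x^2*y*z^2 + 4*x^2*y + y*z^2 - x*z - y
next, trace(b a^-1 b^-1 a^3 b) = trace(a^3 b^2 a^-1) trace(b) - trace(a^3 b^2 a^-1 b) = -x^3*y^2*z + x^4*y + x^2*y^3 + x^2*y*z^2 + x*y^2*z - 5*x^2*y - y^3 - y*z^2 + x*z + 3*y
and trace(a^3 b a b a) = trace(a) trace(a^2 b a b a) - trace(a^2 b a b) = x^3*z^2 - x^2*y*z - x^3 - 2*x*z^2 + y*z + 3*x
trace(b a b a b a) = trace(b a b a) trace(b a) - trace(a b)   [split at repeated b] = z^3 - 3*z
next, trace(b a b a b) = trace(b) trace(a b a b) - trace(a b a) = y*z^2 - x*z - y
next, trace(b a b a b a^2) = trace(a) trace(b a b a b a) - trace(b a b a b) = x*z^3 - y*z^2 - 2*x*z + y
and trace(a^3 b a b a b) = trace(a) trace(b a b a b a^2) - trace(b a b a b a) = x^2*z^3 - x*y*z^2 - 2*x^2*z - z^3 + x*y + 3*z
next, trace(b^-1 a^3 b a b a) = trace(a^3 b a b a) trace(b) - trace(a^3 b a b a b) = x^3*y*z^2 - x^2*y^2*z - x^2*z^3 - x^3*y - x*y*z^2 + 2*x^2*z + y^2*z + z^3 + 2*x*y - 3*z
trace(b a^-1 b^-1 a^3 b a) = trace(b^-1 a^3 b a b) trace(a) - trace(b^-1 a^3 b a b a) = -x^3*y*z^2 + x^4*z + x^2*y^2*z + x^2*z^3 + x*y*z^2 - 4*x^2*z - y^2*z - z^3 - x*y + 3*z
trace(b^-1 a^3 b a^-1 b a^-1) = trace(b a^-1 b^-1 a^3 b) trace(a) - trace(b a^-1 b^-1 a^3 b a) = -x^4*y^2*z + x^5*y + x^3*y^3 + 2*x^3*y*z^2 - x^4*z - x^2*z^3 - 5*x^3*y - x*y^3 - 2*x*y*z^2 + 5*x^2*z + y^2*z + z^3 + 4*x*y - 3*z
trace(a^2 b a^-1 b) = trace(b a^2 b) trace(a) - trace(b a^2 b a) = x^2*y*z - x^3 - x*y^2 - x*z^2 + y*z + 3*x
trace(b a^-1 b a^-1 b^-2 a^3) = trace(b^-1 a^3 b a^-1 b a^-1) trace(b) - trace(b^-1 a^3 b a^-1 b a^-1 b) = -x^4*y^3*z + x^5*y^2 + x^3*y^4 + 2*x^3*y^2*z^2 - x^4*y*z - x^2*y*z^3 - 5*x^3*y^2 - x*y^4 - 2*x*y^2*z^2 + 4*x^2*y*z + y^3*z + y*z^3 + x^3 + 5*x*y^2 + x*z^2 - 4*y*z - 3*x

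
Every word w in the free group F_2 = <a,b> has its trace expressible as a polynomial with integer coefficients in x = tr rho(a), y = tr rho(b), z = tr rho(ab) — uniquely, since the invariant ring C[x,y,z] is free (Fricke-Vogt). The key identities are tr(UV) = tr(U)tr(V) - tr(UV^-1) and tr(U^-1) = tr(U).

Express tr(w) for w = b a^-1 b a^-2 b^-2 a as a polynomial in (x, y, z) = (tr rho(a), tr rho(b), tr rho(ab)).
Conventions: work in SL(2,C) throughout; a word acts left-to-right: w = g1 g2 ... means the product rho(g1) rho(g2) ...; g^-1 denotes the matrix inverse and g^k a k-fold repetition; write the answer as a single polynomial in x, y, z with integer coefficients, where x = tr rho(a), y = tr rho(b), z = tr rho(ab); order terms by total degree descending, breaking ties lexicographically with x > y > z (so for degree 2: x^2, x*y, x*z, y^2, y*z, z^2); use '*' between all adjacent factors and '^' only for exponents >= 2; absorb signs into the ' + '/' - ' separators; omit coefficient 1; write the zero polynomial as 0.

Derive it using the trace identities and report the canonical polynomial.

-x^3*y^3*z + x^4*y^2 + x^2*y^4 + 2*x^2*y^2*z^2 - x^3*y*z - x*y^3*z - x*y*z^3 - 4*x^2*y^2 + 5*x*y*z - y^2 - z^2 + 2

so tr(b^2) = tr(b) tr(b) - tr(1) = y^2 - 2
reduce: tr(a b^2) = tr(b) tr(a b) - tr(a) = y*z - x
tr(b a b^2) = tr(b) tr(a b^2) - tr(a b) = y^2*z - x*y - z
reduce: tr(a b a b) = tr(a b) tr(a b) - tr(1)   [split at repeated a] = z^2 - 2
tr(a b a) = tr(a) tr(b a) - tr(b) = x*z - y
so tr(b a b^2 a) = tr(b) tr(a b a b) - tr(a b a) = y*z^2 - x*z - y
reduce: tr(a b^2 a^-1 b) = tr(b a b^2) tr(a) - tr(b a b^2 a) = x*y^2*z - x^2*y - y*z^2 + y
tr(a^-1 b^-1 a b^2) = tr(a b^2 a^-1) tr(b) - tr(a b^2 a^-1 b) = -x*y^2*z + x^2*y + y^3 + y*z^2 - 3*y
tr(b a^-2 b^-1 a b) = tr(a^-1 b^-1 a b^2) tr(a) - tr(a^-1 b^-1 a b^2 a) = -x^2*y^2*z + x^3*y + x*y^3 + x*y*z^2 - 3*x*y - z
reduce: tr(b a b a^-1) = tr(b a b) tr(a) - tr(b a b a) = x*y*z - x^2 - z^2 + 2
tr(b a b a b a) = tr(a b a b) tr(a b) - tr(b a)   [split at repeated a] = z^3 - 3*z
so tr(b a b a b a^-1) = tr(b a b a b) tr(a) - tr(b a b a b a) = x*y*z^2 - x^2*z - z^3 - x*y + 3*z
reduce: tr(a b a b a^-2 b) = tr(b a b a b a^-1) tr(a) - tr(b a b a b) = x^2*y*z^2 - x^3*z - x*z^3 - x^2*y - y*z^2 + 4*x*z + y
tr(b a^-2 b^-1 a b a) = tr(a b a b a^-2) tr(b) - tr(a b a b a^-2 b) = -x^2*y*z^2 + x^3*z + x*y^2*z + x*z^3 - 4*x*z + y
tr(b^-1 a b a^-1 b a^-2) = tr(b a^-2 b^-1 a b) tr(a) - tr(b a^-2 b^-1 a b a) = -x^3*y^2*z + x^4*y + x^2*y^3 + 2*x^2*y*z^2 - x^3*z - x*y^2*z - x*z^3 - 3*x^2*y + 3*x*z - y
so tr(b a^-1 b) = tr(b^2) tr(a) - tr(b^2 a) = x*y^2 - y*z - x
tr(b a^-1 b a^-1) = tr(b a^-1 b) tr(a) - tr(b a^-1 b a) = x^2*y^2 - 2*x*y*z + z^2 - 2
tr(b a^-1 b a^-2 b^-2 a) = tr(b^-1 a b a^-1 b a^-2) tr(b) - tr(b^-1 a b a^-1 b a^-2 b) = -x^3*y^3*z + x^4*y^2 + x^2*y^4 + 2*x^2*y^2*z^2 - x^3*y*z - x*y^3*z - x*y*z^3 - 4*x^2*y^2 + 5*x*y*z - y^2 - z^2 + 2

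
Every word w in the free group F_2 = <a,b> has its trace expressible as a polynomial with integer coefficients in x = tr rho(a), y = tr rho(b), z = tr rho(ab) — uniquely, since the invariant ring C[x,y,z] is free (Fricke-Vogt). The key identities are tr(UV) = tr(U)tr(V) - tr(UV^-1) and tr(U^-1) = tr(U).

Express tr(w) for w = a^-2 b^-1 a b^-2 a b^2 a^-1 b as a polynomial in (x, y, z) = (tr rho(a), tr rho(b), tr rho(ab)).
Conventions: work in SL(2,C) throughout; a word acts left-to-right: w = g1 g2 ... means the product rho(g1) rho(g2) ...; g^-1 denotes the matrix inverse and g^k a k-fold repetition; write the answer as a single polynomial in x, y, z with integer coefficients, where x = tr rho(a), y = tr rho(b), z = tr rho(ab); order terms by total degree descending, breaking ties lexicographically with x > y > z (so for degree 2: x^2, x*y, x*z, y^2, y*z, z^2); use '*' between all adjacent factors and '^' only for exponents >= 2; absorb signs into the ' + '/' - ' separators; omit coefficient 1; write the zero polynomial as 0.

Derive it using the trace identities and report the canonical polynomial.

tr(a b^2) = tr(b) tr(a b) - tr(a)   [square of b] = y*z - x
tr(a b^3) = tr(b) tr(a b^2) - tr(a b)   [square of b] = y^2*z - x*y - z
tr(a^2 b) = tr(a) tr(b a) - tr(b)   [square of a] = x*z - y
tr(a^2) = tr(a) tr(a) - tr(1)   [square of a] = x^2 - 2
so tr(b a^2 b) = tr(b) tr(a^2 b) - tr(a^2)   [square of b] = x*y*z - x^2 - y^2 + 2
tr(a^2 b^3) = tr(b) tr(b a^2 b) - tr(b a^2)   [square of b] = x*y^2*z - x^2*y - y^3 - x*z + 3*y
so tr(b a^2 b^3) = tr(b) tr(a^2 b^3) - tr(a^2 b^2)   [square of b] = x*y^3*z - x^2*y^2 - y^4 - 2*x*y*z + x^2 + 4*y^2 - 2
tr(b a b a) = tr(a b) tr(a b) - tr(1)   [split at a repeated a] = z^2 - 2
tr(a b a^2 b) = tr(a) tr(b a b a) - tr(b a b)   [square of a] = x*z^2 - y*z - x
tr(a b a^2) = tr(a) tr(a b a) - tr(a b)   [square of a] = x^2*z - x*y - z
tr(b a b a^2 b) = tr(b) tr(a b a^2 b) - tr(a b a^2)   [square of b] = x*y*z^2 - x^2*z - y^2*z + z
reduce: tr(b a^2 b^3 a) = tr(b) tr(b a b a^2 b) - tr(b a b a^2)   [square of b] = x*y^2*z^2 - x^2*y*z - y^3*z - x*z^2 + 2*y*z + x
so tr(a^2 b^3 a^-1 b) = tr(b a^2 b^3) tr(a) - tr(b a^2 b^3 a)   [inverse elimination on a] = x^2*y^3*z - x^3*y^2 - x*y^4 - x*y^2*z^2 - x^2*y*z + y^3*z + x^3 + 4*x*y^2 + x*z^2 - 2*y*z - 3*x
tr(b a^-1 b^-1 a^2 b^2) = tr(a^2 b^3 a^-1) tr(b) - tr(a^2 b^3 a^-1 b)   [inverse elimination on b] = -x^2*y^3*z + x^3*y^2 + x*y^4 + x*y^2*z^2 + x^2*y*z - x^3 - 5*x*y^2 - x*z^2 + y*z + 3*x
so tr(a b^2 a b) = tr(b) tr(a b a b) - tr(a b a)   [square of b] = y*z^2 - x*z - y
so tr(b^2 a b^2 a) = tr(b) tr(a b^2 a b) - tr(a b^2 a)   [square of b] = y^2*z^2 - 2*x*y*z + x^2 - 2
reduce: tr(b^2 a b^2) = tr(b) tr(b^2 a b) - tr(b^2 a)   [square of b] = y^3*z - x*y^2 - 2*y*z + x
so tr(b a^2 b^2 a b) = tr(a) tr(b^2 a b^2 a) - tr(b^2 a b^2)   [square of a] = x*y^2*z^2 - 2*x^2*y*z - y^3*z + x^3 + x*y^2 + 2*y*z - 3*x
so tr(a b a b a b) = tr(b a) tr(b a b a) - tr(b^-1 a^-1)   [split at a repeated b] = z^3 - 3*z
tr(b^2 a b a b a) = tr(b) tr(a b a b a b) - tr(a b a b a)   [square of b] = y*z^3 - x*z^2 - 2*y*z + x
tr(b^2 a b a b) = tr(b) tr(a b a b^2) - tr(a b a b)   [square of b] = y^2*z^2 - x*y*z - y^2 - z^2 + 2
tr(b a^2 b^2 a b a) = tr(a) tr(b^2 a b a b a) - tr(b^2 a b a b)   [square of a] = x*y*z^3 - x^2*z^2 - y^2*z^2 - x*y*z + x^2 + y^2 + z^2 - 2
so tr(a^2 b^2 a b a^-1 b) = tr(b a^2 b^2 a b) tr(a) - tr(b a^2 b^2 a b a)   [inverse elimination on a] = x^2*y^2*z^2 - 2*x^3*y*z - x*y^3*z - x*y*z^3 + x^4 + x^2*y^2 + x^2*z^2 + y^2*z^2 + 3*x*y*z - 4*x^2 - y^2 - z^2 + 2
tr(b a^-1 b^-1 a^2 b^2 a) = tr(a^2 b^2 a b a^-1) tr(b) - tr(a^2 b^2 a b a^-1 b)   [inverse elimination on b] = -x^2*y^2*z^2 + 2*x^3*y*z + x*y^3*z + x*y*z^3 - x^4 - x^2*y^2 - x^2*z^2 - 4*x*y*z + 4*x^2 + z^2 - 2
tr(b^-1 a^2 b^2 a^-1 b a^-1) = tr(b a^-1 b^-1 a^2 b^2) tr(a) - tr(b a^-1 b^-1 a^2 b^2 a)   [inverse elimination on a] = -x^3*y^3*z + x^4*y^2 + x^2*y^4 + 2*x^2*y^2*z^2 - x^3*y*z - x*y^3*z - x*y*z^3 - 4*x^2*y^2 + 5*x*y*z - x^2 - z^2 + 2
tr(a b^2 a^-1 b a^-2 b^-1 a) = tr(b^-1 a^2 b^2 a^-1 b a^-1) tr(a) - tr(b^-1 a^2 b^2 a^-1 b)   [inverse elimination on a] = -x^4*y^3*z + x^5*y^2 + x^3*y^4 + 2*x^3*y^2*z^2 - x^4*y*z - x^2*y^3*z - x^2*y*z^3 - 4*x^3*y^2 + 5*x^2*y*z - x^3 - x*z^2 - y*z + 3*x
tr(b a b a b^3) = tr(b) tr(b a b a b^2) - tr(b a b a b)   [square of b] = y^3*z^2 - x*y^2*z - y^3 - 2*y*z^2 + x*z + 3*y
reduce: tr(b a b a b^3 a) = tr(b) tr(b a b a b a b) - tr(b a b a b a)   [square of b] = y^2*z^3 - x*y*z^2 - 2*y^2*z - z^3 + x*y + 3*z
so tr(a b a b^3 a^-1 b) = tr(b a b a b^3) tr(a) - tr(b a b a b^3 a)   [inverse elimination on a] = x*y^3*z^2 - x^2*y^2*z - y^2*z^3 - x*y^3 - x*y*z^2 + x^2*z + 2*y^2*z + z^3 + 2*x*y - 3*z
so tr(a^-1 b^-1 a b a b^3) = tr(a b a b^3 a^-1) tr(b) - tr(a b a b^3 a^-1 b)   [inverse elimination on b] = -x*y^3*z^2 + x^2*y^2*z + y^4*z + y^2*z^3 + x*y*z^2 - x^2*z - 4*y^2*z - z^3 - x*y + 3*z
so tr(b a^-2 b^-1 a b a b^2) = tr(a^-1 b^-1 a b a b^3) tr(a) - tr(a^-1 b^-1 a b a b^3 a)   [inverse elimination on a] = -x^2*y^3*z^2 + x^3*y^2*z + x*y^4*z + x*y^2*z^3 + x^2*y*z^2 - x^3*z - 4*x*y^2*z - x*z^3 - x^2*y - y*z^2 + 4*x*z + y
tr(a b a b^2 a) = tr(a) tr(b a b^2 a) - tr(b a b^2)   [square of a] = x*y*z^2 - x^2*z - y^2*z + z
reduce: tr(a b a b^2 a b a) = tr(a) tr(b a b^2 a b a) - tr(b a b^2 a b)   [square of a] = x*y*z^3 - x^2*z^2 - y^2*z^2 + 2
reduce: tr(a b a b a b a b) = tr(a b a b) tr(a b a b) - tr(1)   [split at a repeated a] = z^4 - 4*z^2 + 2
reduce: tr(a b a b a b a) = tr(a) tr(b a b a b a) - tr(b a b a b)   [square of a] = x*z^3 - y*z^2 - 2*x*z + y
reduce: tr(a b a b^2 a b a b) = tr(b) tr(a b a b a b a b) - tr(a b a b a b a)   [square of b] = y*z^4 - x*z^3 - 3*y*z^2 + 2*x*z + y
so tr(b^-1 a b a b^2 a b a) = tr(a b a b^2 a b a) tr(b) - tr(a b a b^2 a b a b)   [inverse elimination on b] = x*y^2*z^3 - x^2*y*z^2 - y^3*z^2 - y*z^4 + x*z^3 + 3*y*z^2 - 2*x*z + y
reduce: tr(a^-1 b^-1 a b a b^2 a b) = tr(b^-1 a b a b^2 a b) tr(a) - tr(b^-1 a b a b^2 a b a)   [inverse elimination on a] = -x*y^2*z^3 + 2*x^2*y*z^2 + y^3*z^2 + y*z^4 - x^3*z - x*y^2*z - x*z^3 - 3*y*z^2 + 3*x*z - y
tr(b a^-2 b^-1 a b a b^2 a) = tr(a^-1 b^-1 a b a b^2 a b) tr(a) - tr(a^-1 b^-1 a b a b^2 a b a)   [inverse elimination on a] = -x^2*y^2*z^3 + 2*x^3*y*z^2 + x*y^3*z^2 + x*y*z^4 - x^4*z - x^2*y^2*z - x^2*z^3 - 4*x*y*z^2 + 4*x^2*z + y^2*z - x*y - z
so tr(a b^2 a^-1 b a^-2 b^-1 a b) = tr(b a^-2 b^-1 a b a b^2) tr(a) - tr(b a^-2 b^-1 a b a b^2 a)   [inverse elimination on a] = -x^3*y^3*z^2 + x^4*y^2*z + x^2*y^4*z + 2*x^2*y^2*z^3 - x^3*y*z^2 - x*y^3*z^2 - x*y*z^4 - 3*x^2*y^2*z - x^3*y + 3*x*y*z^2 - y^2*z + 2*x*y + z
tr(a b^2 a^-1 b a^-2 b^-1 a b^-1) = tr(a b^2 a^-1 b a^-2 b^-1 a) tr(b) - tr(a b^2 a^-1 b a^-2 b^-1 a b)   [inverse elimination on b] = -x^4*y^4*z + x^5*y^3 + x^3*y^5 + 3*x^3*y^3*z^2 - 2*x^4*y^2*z - 2*x^2*y^4*z - 3*x^2*y^2*z^3 - 4*x^3*y^3 + x^3*y*z^2 + x*y^3*z^2 + x*y*z^4 + 8*x^2*y^2*z - 4*x*y*z^2 + x*y - z
tr(a^-2 b^-1 a b^-2 a b^2 a^-1 b) = tr(a b^2 a^-1 b a^-2 b^-1 a b^-1) tr(b) - tr(a b^2 a^-1 b a^-2 b^-1 a)   [inverse elimination on b] = -x^4*y^5*z + x^5*y^4 + x^3*y^6 + 3*x^3*y^4*z^2 - x^4*y^3*z - 2*x^2*y^5*z - 3*x^2*y^3*z^3 - x^5*y^2 - 5*x^3*y^4 - x^3*y^2*z^2 + x*y^4*z^2 + x*y^2*z^4 + x^4*y*z + 9*x^2*y^3*z + x^2*y*z^3 + 4*x^3*y^2 - 4*x*y^2*z^2 - 5*x^2*y*z + x^3 + x*y^2 + x*z^2 - 3*x

-x^4*y^5*z + x^5*y^4 + x^3*y^6 + 3*x^3*y^4*z^2 - x^4*y^3*z - 2*x^2*y^5*z - 3*x^2*y^3*z^3 - x^5*y^2 - 5*x^3*y^4 - x^3*y^2*z^2 + x*y^4*z^2 + x*y^2*z^4 + x^4*y*z + 9*x^2*y^3*z + x^2*y*z^3 + 4*x^3*y^2 - 4*x*y^2*z^2 - 5*x^2*y*z + x^3 + x*y^2 + x*z^2 - 3*x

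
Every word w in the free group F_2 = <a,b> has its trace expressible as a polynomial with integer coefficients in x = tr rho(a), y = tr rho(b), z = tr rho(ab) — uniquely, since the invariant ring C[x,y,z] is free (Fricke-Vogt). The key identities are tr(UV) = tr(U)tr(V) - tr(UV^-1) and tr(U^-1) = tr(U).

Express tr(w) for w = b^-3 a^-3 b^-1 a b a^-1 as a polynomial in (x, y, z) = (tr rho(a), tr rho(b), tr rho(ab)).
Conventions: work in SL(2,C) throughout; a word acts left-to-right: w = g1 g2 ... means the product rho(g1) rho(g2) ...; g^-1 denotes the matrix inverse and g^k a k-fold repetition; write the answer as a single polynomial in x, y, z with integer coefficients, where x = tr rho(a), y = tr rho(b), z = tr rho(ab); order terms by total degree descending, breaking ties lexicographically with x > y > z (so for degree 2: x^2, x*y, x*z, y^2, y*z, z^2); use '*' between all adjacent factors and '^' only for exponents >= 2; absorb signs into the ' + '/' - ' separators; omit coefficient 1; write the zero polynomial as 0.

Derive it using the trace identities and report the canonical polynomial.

-x^3*y^3*z^2 + 2*x^4*y^2*z + 2*x^2*y^4*z + x^2*y^2*z^3 - x^5*y - 2*x^3*y^3 - x*y^5 - x^4*z - 8*x^2*y^2*z - x^2*z^3 - y^4*z - y^2*z^3 + 6*x^3*y + 6*x*y^3 + 2*x*y*z^2 + 4*x^2*z + 4*y^2*z + z^3 - 8*x*y - 3*z

use: tr(b^-1) = tr(b) = y
tr(b^-1 a) = tr(a) tr(b) - tr(a b)  (eliminate b^-1) = x*y - z
tr(a^-1 b^-1) = tr(b^-1) tr(a) - tr(b^-1 a)  (eliminate a^-1) = z
tr(b^-2 a^-1) = tr(a^-1 b^-1) tr(b) - tr(a^-1)  (eliminate b^-1) = y*z - x
use: tr(a b a) = tr(a) tr(b a) - tr(b)  (reduce the a square) = x*z - y
apply: tr(a b a b) = tr(b a) tr(b a) - tr(1)  (split on b) = z^2 - 2
apply: tr(b a b^-1 a) = tr(a b a) tr(b) - tr(a b a b)  (eliminate b^-1) = x*y*z - y^2 - z^2 + 2
use: tr(b^-1 a^-1 b a) = tr(b a b^-1) tr(a) - tr(b a b^-1 a)  (eliminate a^-1) = -x*y*z + x^2 + y^2 + z^2 - 2
tr(b^-1 a^-1 b a b^-1) = tr(b^-1 a^-1 b a) tr(b) - tr(b^-1 a^-1 b a b)  (eliminate b^-1) = -x*y^2*z + x^2*y + y^3 + y*z^2 - 3*y
tr(b^-3 a^-1 b a) = tr(b^-1 a^-1 b a b^-1) tr(b) - tr(b^-1 a^-1 b a)  (eliminate b^-1) = -x*y^3*z + x^2*y^2 + y^4 + y^2*z^2 + x*y*z - x^2 - 4*y^2 - z^2 + 2
use: tr(b a^-1 b^-3 a^-1) = tr(b^-3 a^-1 b) tr(a) - tr(b^-3 a^-1 b a)  (eliminate a^-1) = x*y^3*z - x^2*y^2 - y^4 - y^2*z^2 + 4*y^2 + z^2 - 2
use: tr(a b a b a) = tr(a) tr(b a b a) - tr(b a b)  (reduce the a square) = x*z^2 - y*z - x
apply: tr(a b a b a b) = tr(b a) tr(b a b a) - tr(b^-1 a^-1)  (split on b) = z^3 - 3*z
tr(a b a b a b^-1) = tr(a b a b a) tr(b) - tr(a b a b a b)  (eliminate b^-1) = x*y*z^2 - y^2*z - z^3 - x*y + 3*z
use: tr(b a b a b^-2 a) = tr(a b a b a b^-1) tr(b) - tr(a b a b a)  (eliminate b^-1) = x*y^2*z^2 - y^3*z - y*z^3 - x*y^2 - x*z^2 + 4*y*z + x
use: tr(b^-1 a^-1 b a b a b^-1) = tr(b a b a b^-2) tr(a) - tr(b a b a b^-2 a)  (eliminate a^-1) = -x*y^2*z^2 + x^2*y*z + y^3*z + y*z^3 - 4*y*z + x
use: tr(b^-1 a^-1 b a b a) = tr(b a b a b^-1) tr(a) - tr(b a b a b^-1 a)  (eliminate a^-1) = -x*y*z^2 + x^2*z + y^2*z + z^3 - 3*z
tr(b^-3 a^-1 b a b a) = tr(b^-1 a^-1 b a b a b^-1) tr(b) - tr(b^-1 a^-1 b a b a)  (eliminate b^-1) = -x*y^3*z^2 + x^2*y^2*z + y^4*z + y^2*z^3 + x*y*z^2 - x^2*z - 5*y^2*z - z^3 + x*y + 3*z
apply: tr(a^-1 b a b a^-1 b^-3) = tr(b^-3 a^-1 b a b) tr(a) - tr(b^-3 a^-1 b a b a)  (eliminate a^-1) = x*y^3*z^2 - 2*x^2*y^2*z - y^4*z - y^2*z^3 + x^3*y + x*y^3 + x^2*z + 5*y^2*z + z^3 - 4*x*y - 3*z
apply: tr(a b a^-1 b^-2) = tr(b^-1 a b a^-1) tr(b) - tr(b^-1 a b a^-1 b)  (eliminate b^-1) = -x*y^2*z + x^2*y + y^3 + y*z^2 - 3*y
use: tr(a b a^-1 b^-3 a^-2 b) = tr(a^-1 b a b a^-1 b^-3) tr(a) - tr(a^-1 b a b a^-1 b^-3 a)  (eliminate a^-1) = x^2*y^3*z^2 - 2*x^3*y^2*z - x*y^4*z - x*y^2*z^3 + x^4*y + x^2*y^3 + x^3*z + 6*x*y^2*z + x*z^3 - 5*x^2*y - y^3 - y*z^2 - 3*x*z + 3*y
use: tr(a^-1 b^-1 a b a^-1 b^-3 a^-1) = tr(a b a^-1 b^-3 a^-2) tr(b) - tr(a b a^-1 b^-3 a^-2 b)  (eliminate b^-1) = -x^2*y^3*z^2 + 2*x^3*y^2*z + 2*x*y^4*z + x*y^2*z^3 - x^4*y - 2*x^2*y^3 - y^5 - y^3*z^2 - x^3*z - 6*x*y^2*z - x*z^3 + 5*x^2*y + 5*y^3 + 2*y*z^2 + 3*x*z - 5*y
apply: tr(a^-1 b^-1 a b a^-1) = tr(b^-1 a b a^-1) tr(a) - tr(b^-1 a b)  (eliminate a^-1) = -x^2*y*z + x^3 + x*y^2 + x*z^2 - 3*x
tr(b^-2 a^-1 b^-1 a b a^-1) = tr(a^-1 b^-1 a b a^-1 b^-1) tr(b) - tr(a^-1 b^-1 a b a^-1)  (eliminate b^-1) = -x*y^2*z^2 + 2*x^2*y*z + y^3*z + y*z^3 - x^3 - x*y^2 - x*z^2 - 3*y*z + 3*x
tr(a^-1 b^-1 a b a^-1 b^-3) = tr(b^-2 a^-1 b^-1 a b a^-1) tr(b) - tr(b^-2 a^-1 b^-1 a b a^-1 b)  (eliminate b^-1) = -x*y^3*z^2 + 2*x^2*y^2*z + y^4*z + y^2*z^3 - x^3*y - x*y^3 - x^2*z - 4*y^2*z - z^3 + 3*x*y + 3*z
apply: tr(b^-3 a^-3 b^-1 a b a^-1) = tr(a^-1 b^-1 a b a^-1 b^-3 a^-1) tr(a) - tr(a^-1 b^-1 a b a^-1 b^-3)  (eliminate a^-1) = -x^3*y^3*z^2 + 2*x^4*y^2*z + 2*x^2*y^4*z + x^2*y^2*z^3 - x^5*y - 2*x^3*y^3 - x*y^5 - x^4*z - 8*x^2*y^2*z - x^2*z^3 - y^4*z - y^2*z^3 + 6*x^3*y + 6*x*y^3 + 2*x*y*z^2 + 4*x^2*z + 4*y^2*z + z^3 - 8*x*y - 3*z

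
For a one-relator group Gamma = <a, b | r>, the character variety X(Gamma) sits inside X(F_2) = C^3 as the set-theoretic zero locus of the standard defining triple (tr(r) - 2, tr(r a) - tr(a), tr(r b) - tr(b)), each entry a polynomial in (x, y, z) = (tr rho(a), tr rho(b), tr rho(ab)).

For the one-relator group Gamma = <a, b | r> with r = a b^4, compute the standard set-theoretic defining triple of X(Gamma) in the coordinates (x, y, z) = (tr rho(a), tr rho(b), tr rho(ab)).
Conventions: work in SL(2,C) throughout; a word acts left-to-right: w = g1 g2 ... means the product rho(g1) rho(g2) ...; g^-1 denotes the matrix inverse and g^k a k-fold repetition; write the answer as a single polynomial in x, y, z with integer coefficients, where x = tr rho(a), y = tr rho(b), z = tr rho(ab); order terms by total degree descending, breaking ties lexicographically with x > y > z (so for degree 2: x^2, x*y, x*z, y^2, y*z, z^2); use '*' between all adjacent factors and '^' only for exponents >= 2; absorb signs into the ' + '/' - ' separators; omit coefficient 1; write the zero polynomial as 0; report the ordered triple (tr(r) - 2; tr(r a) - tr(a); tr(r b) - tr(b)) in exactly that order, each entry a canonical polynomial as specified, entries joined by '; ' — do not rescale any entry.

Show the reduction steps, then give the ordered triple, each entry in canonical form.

y^3*z - x*y^2 - 2*y*z + x - 2; x*y^3*z - x^2*y^2 - y^4 - 2*x*y*z + x^2 + 4*y^2 - x - 2; y^4*z - x*y^3 - 3*y^2*z + 2*x*y - y + z

trace(a b^2) = trace(b) trace(a b) - trace(a)  (reduce the b square) = y*z - x
trace(b a b^2) = trace(b) trace(a b^2) - trace(a b)  (reduce the b square) = y^2*z - x*y - z
trace(a b^4) = trace(b) trace(b a b^2) - trace(b a b)  (reduce the b square) = y^3*z - x*y^2 - 2*y*z + x
trace(b^2) = trace(b) trace(b) - trace(1)  (reduce the b square) = y^2 - 2
trace(b^3) = trace(b) trace(b^2) - trace(b)  (reduce the b square) = y^3 - 3*y
trace(b^4) = trace(b) trace(b^3) - trace(b^2)  (reduce the b square) = y^4 - 4*y^2 + 2
trace(a b^4 a) = trace(a) trace(b^4 a) - trace(b^4)  (reduce the a square) = x*y^3*z - x^2*y^2 - y^4 - 2*x*y*z + x^2 + 4*y^2 - 2
trace(a b^5) = trace(b) trace(a b^4) - trace(a b^3) = y^4*z - x*y^3 - 3*y^2*z + 2*x*y + z
assemble the triple (trace(r) - 2; trace(r a) - x; trace(r b) - y)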